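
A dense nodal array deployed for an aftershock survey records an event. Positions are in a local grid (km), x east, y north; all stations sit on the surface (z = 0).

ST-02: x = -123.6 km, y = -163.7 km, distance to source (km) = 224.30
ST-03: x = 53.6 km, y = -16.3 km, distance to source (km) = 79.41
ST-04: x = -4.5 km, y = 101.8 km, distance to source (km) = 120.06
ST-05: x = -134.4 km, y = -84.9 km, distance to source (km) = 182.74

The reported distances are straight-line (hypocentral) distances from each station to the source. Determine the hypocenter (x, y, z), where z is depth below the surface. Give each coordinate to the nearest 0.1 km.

(12.3, 2.4, 65.2)

Each station gives a sphere (x−x_i)² + (y−y_i)² + z² = d_i² (stations at z=0).
Subtracting the ST-02 sphere from ST-03 and ST-04: z² cancels, leaving linear equations in x and y:
354.4 x + 294.8 y = 5068.54
238.2 x + 531.0 y = 4204.93
Solving: x ≈ 12.307, y ≈ 2.398 km (keep extra digits for the depth step; rounded: 12.3, 2.4).
Then from the ST-02 sphere: z² = 224.30² − (x + 123.6)² − (y + 163.7)² with x = 12.307, y = 2.398, so z ≈ 65.201 ≈ 65.2 km.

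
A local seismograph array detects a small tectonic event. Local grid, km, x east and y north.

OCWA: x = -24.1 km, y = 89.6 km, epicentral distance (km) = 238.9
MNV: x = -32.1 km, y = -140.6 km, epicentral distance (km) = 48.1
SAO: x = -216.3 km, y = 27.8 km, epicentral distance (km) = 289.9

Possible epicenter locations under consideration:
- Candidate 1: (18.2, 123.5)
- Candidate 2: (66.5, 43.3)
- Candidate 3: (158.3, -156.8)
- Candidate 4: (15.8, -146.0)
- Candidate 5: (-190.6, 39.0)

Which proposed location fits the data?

Candidate 4

For each candidate, compare |candidate − station| to the reported distance:
Candidate 1: residuals OCWA 184.7, MNV 220.7, SAO 36.6 → max 220.7 km
Candidate 2: residuals OCWA 137.2, MNV 160.6, SAO 6.7 → max 160.6 km
Candidate 3: residuals OCWA 67.7, MNV 143.0, SAO 127.7 → max 143.0 km
Candidate 4: residuals OCWA 0.1, MNV 0.1, SAO 0.1 → max 0.1 km
Candidate 5: residuals OCWA 64.9, MNV 191.4, SAO 261.9 → max 261.9 km
Only Candidate 4 has all residuals ≈ 0.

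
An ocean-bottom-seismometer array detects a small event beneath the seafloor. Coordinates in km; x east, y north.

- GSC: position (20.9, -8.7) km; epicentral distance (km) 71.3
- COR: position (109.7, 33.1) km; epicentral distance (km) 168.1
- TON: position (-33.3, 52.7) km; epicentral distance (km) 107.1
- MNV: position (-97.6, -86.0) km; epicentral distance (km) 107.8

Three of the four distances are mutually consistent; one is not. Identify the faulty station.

Solve using three stations at a time. Using GSC, COR, TON (subtract circle equations pairwise → linear system) gives (x, y) ≈ (-33.8, -54.4).
Distances from that point to each station vs reported:
  GSC: calculated 71.3 vs reported 71.3 → residual 0.0 km
  COR: calculated 168.1 vs reported 168.1 → residual 0.0 km
  TON: calculated 107.1 vs reported 107.1 → residual 0.0 km
  MNV: calculated 71.2 vs reported 107.8 → residual 36.6 km
GSC, COR, TON are mutually consistent (residuals ≈ 0); MNV is off by 36.6 km.

MNV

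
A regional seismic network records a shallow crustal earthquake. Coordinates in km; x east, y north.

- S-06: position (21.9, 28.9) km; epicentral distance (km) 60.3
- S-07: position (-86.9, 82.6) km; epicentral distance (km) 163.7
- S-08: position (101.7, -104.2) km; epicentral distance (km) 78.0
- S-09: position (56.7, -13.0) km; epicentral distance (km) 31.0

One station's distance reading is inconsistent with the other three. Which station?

S-08

Solve using three stations at a time. Using S-06, S-07, S-09 (subtract circle equations pairwise → linear system) gives (x, y) ≈ (31.3, -30.6).
Distances from that point to each station vs reported:
  S-06: calculated 60.2 vs reported 60.3 → residual 0.1 km
  S-07: calculated 163.7 vs reported 163.7 → residual 0.0 km
  S-08: calculated 101.8 vs reported 78.0 → residual 23.8 km
  S-09: calculated 30.9 vs reported 31.0 → residual 0.1 km
S-06, S-07, S-09 are mutually consistent (residuals ≈ 0); S-08 is off by 23.8 km.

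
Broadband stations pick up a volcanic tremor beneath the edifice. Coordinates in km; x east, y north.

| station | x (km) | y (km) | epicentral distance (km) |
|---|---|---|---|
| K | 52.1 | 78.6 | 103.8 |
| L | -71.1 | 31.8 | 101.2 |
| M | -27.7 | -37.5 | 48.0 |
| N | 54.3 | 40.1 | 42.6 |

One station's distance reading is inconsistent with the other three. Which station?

Solve using three stations at a time. Using K, L, M (subtract circle equations pairwise → linear system) gives (x, y) ≈ (16.5, -18.9).
Distances from that point to each station vs reported:
  K: calculated 103.8 vs reported 103.8 → residual 0.0 km
  L: calculated 101.2 vs reported 101.2 → residual 0.0 km
  M: calculated 47.9 vs reported 48.0 → residual 0.1 km
  N: calculated 70.1 vs reported 42.6 → residual 27.5 km
K, L, M are mutually consistent (residuals ≈ 0); N is off by 27.5 km.

N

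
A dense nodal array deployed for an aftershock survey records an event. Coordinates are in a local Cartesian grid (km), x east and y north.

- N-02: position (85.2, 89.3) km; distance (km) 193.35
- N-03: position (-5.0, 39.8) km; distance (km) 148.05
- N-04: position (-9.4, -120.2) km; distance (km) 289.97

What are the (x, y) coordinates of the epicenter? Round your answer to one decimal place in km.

Circle about each station: (x − 85.2)² + (y − 89.3)² = 193.35²; (x + 5.0)² + (y − 39.8)² = 148.05²; (x + 9.4)² + (y + 120.2)² = 289.97².
Subtracting the N-02 equation from the N-03 and N-04 equations removes the quadratic terms:
-180.4 x − 99.0 y = 1840.93
-189.2 x − 419.0 y = -47395.51
Solving the 2×2 system: x ≈ -96.1, y ≈ 156.5 km.
Check against N-02 (with the unrounded x, y): √((x − 85.2)²+(y − 89.3)²) = 193.35 ≈ 193.35 km. ✓

-96.1 km east, 156.5 km north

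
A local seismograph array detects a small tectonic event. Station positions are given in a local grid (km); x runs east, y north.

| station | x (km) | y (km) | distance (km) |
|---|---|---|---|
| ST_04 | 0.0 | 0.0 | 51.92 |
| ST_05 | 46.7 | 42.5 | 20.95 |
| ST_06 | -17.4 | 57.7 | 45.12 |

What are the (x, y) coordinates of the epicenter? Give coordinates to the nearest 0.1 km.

Circle about each station: x² + y² = 51.92²; (x − 46.7)² + (y − 42.5)² = 20.95²; (x + 17.4)² + (y − 57.7)² = 45.12².
Subtracting the ST_04 equation from the ST_05 and ST_06 equations removes the quadratic terms:
93.4 x + 85.0 y = 6243.92
-34.8 x + 115.4 y = 4291.92
Solving the 2×2 system: x ≈ 25.9, y ≈ 45.0 km.

25.9 km east, 45.0 km north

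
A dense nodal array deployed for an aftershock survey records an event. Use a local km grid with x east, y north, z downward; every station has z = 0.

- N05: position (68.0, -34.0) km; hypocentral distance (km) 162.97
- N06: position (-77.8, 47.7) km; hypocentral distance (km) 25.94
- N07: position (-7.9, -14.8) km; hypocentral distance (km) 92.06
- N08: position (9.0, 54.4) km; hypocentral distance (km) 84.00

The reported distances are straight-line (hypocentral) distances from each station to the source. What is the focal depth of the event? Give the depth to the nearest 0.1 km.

25.0 km

Each station gives a sphere (x−x_i)² + (y−y_i)² + z² = d_i² (stations at z=0).
Subtracting the N05 sphere from N06 and N07: z² cancels, leaving linear equations in x and y:
-291.6 x + 163.4 y = 28434.47
-151.8 x + 38.4 y = 12585.63
Solving: x ≈ -70.892, y ≈ 47.505 km (keep extra digits for the depth step; rounded: -70.9, 47.5).
Then from the N05 sphere: z² = 162.97² − (x − 68.0)² − (y + 34.0)² with x = -70.892, y = 47.505, so z ≈ 25.003 ≈ 25.0 km.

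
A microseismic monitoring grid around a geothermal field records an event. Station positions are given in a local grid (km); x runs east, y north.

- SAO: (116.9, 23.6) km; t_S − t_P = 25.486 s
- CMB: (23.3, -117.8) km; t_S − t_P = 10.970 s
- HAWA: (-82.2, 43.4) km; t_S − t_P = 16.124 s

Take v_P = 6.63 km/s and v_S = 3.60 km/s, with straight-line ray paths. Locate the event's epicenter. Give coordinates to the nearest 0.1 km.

Distance from S−P lag: d = Δt · v_P v_S / (v_P − v_S) = Δt · (6.63·3.60)/(6.63−3.60) ≈ 7.8772·Δt.
So d_SAO = 200.76, d_CMB = 86.41, d_HAWA = 127.01 km.
Circle about each station: (x − 116.9)² + (y − 23.6)² = 200.76²; (x − 23.3)² + (y + 117.8)² = 86.41²; (x + 82.2)² + (y − 43.4)² = 127.01².
Subtracting pairs of circle equations eliminates x²+y² and gives linear equations (the radical axes):
-187.2 x − 282.8 y = 33035.05
-398.2 x + 39.6 y = 18590.87
Solving the 2×2 system: x ≈ -54.7, y ≈ -80.6 km.

-54.7 km east, -80.6 km north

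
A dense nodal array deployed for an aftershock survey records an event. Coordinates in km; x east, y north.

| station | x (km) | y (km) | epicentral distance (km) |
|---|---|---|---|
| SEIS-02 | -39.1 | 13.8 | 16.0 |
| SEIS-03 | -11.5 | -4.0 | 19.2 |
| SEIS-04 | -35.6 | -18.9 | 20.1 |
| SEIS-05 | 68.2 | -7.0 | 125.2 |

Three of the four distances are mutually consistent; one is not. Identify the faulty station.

Solve using three stations at a time. Using SEIS-02, SEIS-03, SEIS-04 (subtract circle equations pairwise → linear system) gives (x, y) ≈ (-30.2, 0.5).
Distances from that point to each station vs reported:
  SEIS-02: calculated 16.0 vs reported 16.0 → residual 0.0 km
  SEIS-03: calculated 19.2 vs reported 19.2 → residual 0.0 km
  SEIS-04: calculated 20.1 vs reported 20.1 → residual 0.0 km
  SEIS-05: calculated 98.7 vs reported 125.2 → residual 26.5 km
SEIS-02, SEIS-03, SEIS-04 are mutually consistent (residuals ≈ 0); SEIS-05 is off by 26.5 km.

SEIS-05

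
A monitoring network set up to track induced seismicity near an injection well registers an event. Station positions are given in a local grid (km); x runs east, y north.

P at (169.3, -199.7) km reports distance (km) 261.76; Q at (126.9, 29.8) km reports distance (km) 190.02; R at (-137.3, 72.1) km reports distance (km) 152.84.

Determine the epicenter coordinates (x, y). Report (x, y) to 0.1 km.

Circle about each station: (x − 169.3)² + (y + 199.7)² = 261.76²; (x − 126.9)² + (y − 29.8)² = 190.02²; (x + 137.3)² + (y − 72.1)² = 152.84².
Subtracting the P equation from the Q and R equations removes the quadratic terms:
-84.8 x + 459.0 y = -19140.23
-613.2 x + 543.6 y = 665.35
Solving the 2×2 system: x ≈ -45.5, y ≈ -50.1 km.

-45.5 km east, -50.1 km north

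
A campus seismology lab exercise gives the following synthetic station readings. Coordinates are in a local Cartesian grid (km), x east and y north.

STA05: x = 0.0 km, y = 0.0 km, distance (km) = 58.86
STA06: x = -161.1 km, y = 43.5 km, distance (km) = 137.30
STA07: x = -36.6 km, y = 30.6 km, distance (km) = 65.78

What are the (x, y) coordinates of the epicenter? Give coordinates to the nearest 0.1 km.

Circle about each station: x² + y² = 58.86²; (x + 161.1)² + (y − 43.5)² = 137.30²; (x + 36.6)² + (y − 30.6)² = 65.78².
Subtracting the STA05 equation from the STA06 and STA07 equations removes the quadratic terms:
-322.2 x + 87.0 y = 12458.67
-73.2 x + 61.2 y = 1413.41
Solving the 2×2 system: x ≈ -47.9, y ≈ -34.2 km.

-47.9 km east, -34.2 km north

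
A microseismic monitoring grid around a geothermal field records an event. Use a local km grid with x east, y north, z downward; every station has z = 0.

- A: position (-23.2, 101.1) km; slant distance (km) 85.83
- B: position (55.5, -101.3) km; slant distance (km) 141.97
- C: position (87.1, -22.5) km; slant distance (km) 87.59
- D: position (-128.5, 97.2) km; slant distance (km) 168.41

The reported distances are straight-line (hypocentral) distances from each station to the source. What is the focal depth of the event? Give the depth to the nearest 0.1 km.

Each station gives a sphere (x−x_i)² + (y−y_i)² + z² = d_i² (stations at z=0).
Subtracting the A sphere from B and C: z² cancels, leaving linear equations in x and y:
157.4 x − 404.8 y = -10206.20
220.6 x − 247.2 y = -2972.01
Solving: x ≈ 26.194, y ≈ 35.398 km (keep extra digits for the depth step; rounded: 26.2, 35.4).
Then from the A sphere: z² = 85.83² − (x + 23.2)² − (y − 101.1)² with x = 26.194, y = 35.398, so z ≈ 24.704 ≈ 24.7 km.
Check against D (with the unrounded solution): distance 168.40 ≈ 168.41 km. ✓

z ≈ 24.7 km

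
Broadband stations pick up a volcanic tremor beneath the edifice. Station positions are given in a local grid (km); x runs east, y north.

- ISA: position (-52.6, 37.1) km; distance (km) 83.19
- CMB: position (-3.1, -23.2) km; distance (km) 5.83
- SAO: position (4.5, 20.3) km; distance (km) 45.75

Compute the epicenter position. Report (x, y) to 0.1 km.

x ≈ 2.3 km, y ≈ -25.4 km

Circle about each station: (x + 52.6)² + (y − 37.1)² = 83.19²; (x + 3.1)² + (y + 23.2)² = 5.83²; (x − 4.5)² + (y − 20.3)² = 45.75².
Subtracting pairs of circle equations eliminates x²+y² and gives linear equations (the radical axes):
99.0 x − 120.6 y = 3291.27
114.2 x − 33.6 y = 1116.68
Solving the 2×2 system: x ≈ 2.3, y ≈ -25.4 km.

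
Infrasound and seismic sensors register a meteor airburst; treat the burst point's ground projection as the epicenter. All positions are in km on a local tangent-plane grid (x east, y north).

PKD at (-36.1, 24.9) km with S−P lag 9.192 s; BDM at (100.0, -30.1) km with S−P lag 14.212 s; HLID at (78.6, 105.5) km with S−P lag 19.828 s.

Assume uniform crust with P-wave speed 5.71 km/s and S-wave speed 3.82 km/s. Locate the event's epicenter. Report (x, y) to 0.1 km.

x ≈ -56.5 km, y ≈ -79.2 km

Distance from S−P lag: d = Δt · v_P v_S / (v_P − v_S) = Δt · (5.71·3.82)/(5.71−3.82) ≈ 11.5408·Δt.
So d_PKD = 106.08, d_BDM = 164.02, d_HLID = 228.83 km.
Circle about each station: (x + 36.1)² + (y − 24.9)² = 106.08²; (x − 100.0)² + (y + 30.1)² = 164.02²; (x − 78.6)² + (y − 105.5)² = 228.83².
Subtracting the PKD equation from the BDM and HLID equations removes the quadratic terms:
272.2 x − 110.0 y = -6666.80
229.4 x + 161.2 y = -25725.21
Solving the 2×2 system: x ≈ -56.5, y ≈ -79.2 km.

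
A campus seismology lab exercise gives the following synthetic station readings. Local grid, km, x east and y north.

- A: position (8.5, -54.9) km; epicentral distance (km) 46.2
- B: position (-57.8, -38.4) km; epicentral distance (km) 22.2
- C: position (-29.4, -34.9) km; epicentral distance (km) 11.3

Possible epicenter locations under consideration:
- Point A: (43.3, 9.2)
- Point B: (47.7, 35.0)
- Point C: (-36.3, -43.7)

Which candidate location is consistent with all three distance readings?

Point C

For each candidate, compare |candidate − station| to the reported distance:
Point A: residuals A 26.7, B 89.5, C 73.7 → max 89.5 km
Point B: residuals A 51.9, B 106.3, C 92.8 → max 106.3 km
Point C: residuals A 0.0, B 0.1, C 0.1 → max 0.1 km
Only Point C has all residuals ≈ 0.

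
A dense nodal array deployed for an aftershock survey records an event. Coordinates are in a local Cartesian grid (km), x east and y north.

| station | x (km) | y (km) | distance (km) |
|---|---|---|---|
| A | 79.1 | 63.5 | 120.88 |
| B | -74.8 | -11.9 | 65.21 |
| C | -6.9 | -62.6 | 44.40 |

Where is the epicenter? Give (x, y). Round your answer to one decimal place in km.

Circle about each station: (x − 79.1)² + (y − 63.5)² = 120.88²; (x + 74.8)² + (y + 11.9)² = 65.21²; (x + 6.9)² + (y + 62.6)² = 44.40².
Subtracting the A equation from the B and C equations removes the quadratic terms:
-307.8 x − 150.8 y = 5807.22
-172.0 x − 252.2 y = 6317.92
Solving the 2×2 system: x ≈ -9.9, y ≈ -18.3 km.

x ≈ -9.9 km, y ≈ -18.3 km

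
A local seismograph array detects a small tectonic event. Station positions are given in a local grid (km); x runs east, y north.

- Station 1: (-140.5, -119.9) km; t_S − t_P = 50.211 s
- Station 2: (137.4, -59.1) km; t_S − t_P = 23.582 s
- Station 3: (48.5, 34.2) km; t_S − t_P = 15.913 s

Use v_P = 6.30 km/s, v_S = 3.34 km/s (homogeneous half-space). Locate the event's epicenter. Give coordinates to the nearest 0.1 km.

x ≈ 133.8 km, y ≈ 108.5 km

Distance from S−P lag: d = Δt · v_P v_S / (v_P − v_S) = Δt · (6.30·3.34)/(6.30−3.34) ≈ 7.1088·Δt.
So d_Station 1 = 356.94, d_Station 2 = 167.64, d_Station 3 = 113.12 km.
Circle about each station: (x + 140.5)² + (y + 119.9)² = 356.94²; (x − 137.4)² + (y + 59.1)² = 167.64²; (x − 48.5)² + (y − 34.2)² = 113.12².
Subtracting pairs of circle equations eliminates x²+y² and gives linear equations (the radical axes):
555.8 x + 121.6 y = 87558.30
378.0 x + 308.2 y = 84015.66
Solving the 2×2 system: x ≈ 133.8, y ≈ 108.5 km.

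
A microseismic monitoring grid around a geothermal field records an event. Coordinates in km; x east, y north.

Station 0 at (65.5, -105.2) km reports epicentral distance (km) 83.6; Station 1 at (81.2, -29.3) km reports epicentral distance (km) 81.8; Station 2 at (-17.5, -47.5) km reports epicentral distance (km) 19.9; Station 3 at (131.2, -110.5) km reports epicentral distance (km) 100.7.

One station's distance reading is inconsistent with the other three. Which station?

Solve using three stations at a time. Using Station 0, Station 1, Station 2 (subtract circle equations pairwise → linear system) gives (x, y) ≈ (2.2, -50.6).
Distances from that point to each station vs reported:
  Station 0: calculated 83.6 vs reported 83.6 → residual 0.0 km
  Station 1: calculated 81.8 vs reported 81.8 → residual 0.0 km
  Station 2: calculated 19.9 vs reported 19.9 → residual 0.0 km
  Station 3: calculated 142.2 vs reported 100.7 → residual 41.5 km
Station 0, Station 1, Station 2 are mutually consistent (residuals ≈ 0); Station 3 is off by 41.5 km.

Station 3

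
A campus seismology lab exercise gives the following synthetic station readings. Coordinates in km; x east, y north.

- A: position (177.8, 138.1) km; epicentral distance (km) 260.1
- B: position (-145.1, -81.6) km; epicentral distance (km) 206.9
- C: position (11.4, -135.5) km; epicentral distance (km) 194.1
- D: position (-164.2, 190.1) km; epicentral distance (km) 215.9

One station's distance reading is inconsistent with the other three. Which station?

Solve using three stations at a time. Using B, C, D (subtract circle equations pairwise → linear system) gives (x, y) ≈ (7.1, 58.6).
Distances from that point to each station vs reported:
  A: calculated 188.3 vs reported 260.1 → residual 71.8 km
  B: calculated 207.0 vs reported 206.9 → residual 0.1 km
  C: calculated 194.2 vs reported 194.1 → residual 0.1 km
  D: calculated 216.0 vs reported 215.9 → residual 0.1 km
B, C, D are mutually consistent (residuals ≈ 0); A is off by 71.8 km.

A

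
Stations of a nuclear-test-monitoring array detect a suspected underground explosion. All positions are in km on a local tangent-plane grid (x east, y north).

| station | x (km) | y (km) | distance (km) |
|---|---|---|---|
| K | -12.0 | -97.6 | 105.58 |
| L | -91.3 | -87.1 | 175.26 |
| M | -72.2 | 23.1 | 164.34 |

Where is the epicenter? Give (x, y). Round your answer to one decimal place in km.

78.3 km east, -42.9 km north

Circle about each station: (x + 12.0)² + (y + 97.6)² = 105.58²; (x + 91.3)² + (y + 87.1)² = 175.26²; (x + 72.2)² + (y − 23.1)² = 164.34².
Subtracting the K equation from the L and M equations removes the quadratic terms:
-158.6 x + 21.0 y = -13316.59
-120.4 x + 241.4 y = -19783.81
Solving the 2×2 system: x ≈ 78.3, y ≈ -42.9 km.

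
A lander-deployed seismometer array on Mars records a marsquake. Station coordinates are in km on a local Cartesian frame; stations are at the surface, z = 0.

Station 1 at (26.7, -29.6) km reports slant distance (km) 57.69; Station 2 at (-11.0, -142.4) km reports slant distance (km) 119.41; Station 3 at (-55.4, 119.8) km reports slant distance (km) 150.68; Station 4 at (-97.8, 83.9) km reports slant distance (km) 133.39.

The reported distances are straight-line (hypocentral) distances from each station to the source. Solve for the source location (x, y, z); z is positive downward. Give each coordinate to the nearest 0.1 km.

(-26.1, -26.2, 23.0)

Each station gives a sphere (x−x_i)² + (y−y_i)² + z² = d_i² (stations at z=0).
Subtracting the Station 1 sphere from Station 2 and Station 3: z² cancels, leaving linear equations in x and y:
-75.4 x − 225.6 y = 7879.10
-164.2 x + 298.8 y = -3544.18
Solving: x ≈ -26.098, y ≈ -26.203 km (keep extra digits for the depth step; rounded: -26.1, -26.2).
Then from the Station 1 sphere: z² = 57.69² − (x − 26.7)² − (y + 29.6)² with x = -26.098, y = -26.203, so z ≈ 22.999 ≈ 23.0 km.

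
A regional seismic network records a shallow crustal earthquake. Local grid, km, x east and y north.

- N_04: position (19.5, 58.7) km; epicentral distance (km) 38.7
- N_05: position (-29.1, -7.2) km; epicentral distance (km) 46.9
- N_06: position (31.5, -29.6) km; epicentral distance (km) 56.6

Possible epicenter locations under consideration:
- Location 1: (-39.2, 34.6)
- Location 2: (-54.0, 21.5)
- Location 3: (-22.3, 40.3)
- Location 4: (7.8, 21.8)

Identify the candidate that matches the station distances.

For each candidate, compare |candidate − station| to the reported distance:
Location 1: residuals N_04 24.8, N_05 3.9, N_06 38.9 → max 38.9 km
Location 2: residuals N_04 43.7, N_05 8.9, N_06 43.0 → max 43.7 km
Location 3: residuals N_04 7.0, N_05 1.1, N_06 31.6 → max 31.6 km
Location 4: residuals N_04 0.0, N_05 0.0, N_06 0.0 → max 0.0 km
Only Location 4 has all residuals ≈ 0.

Location 4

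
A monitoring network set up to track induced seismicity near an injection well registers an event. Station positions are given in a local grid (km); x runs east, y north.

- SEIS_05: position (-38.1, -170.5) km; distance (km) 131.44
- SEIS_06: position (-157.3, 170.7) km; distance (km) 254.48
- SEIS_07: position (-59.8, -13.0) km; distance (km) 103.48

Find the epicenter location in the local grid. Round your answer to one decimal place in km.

-136.1 km east, -82.9 km north

Circle about each station: (x + 38.1)² + (y + 170.5)² = 131.44²; (x + 157.3)² + (y − 170.7)² = 254.48²; (x + 59.8)² + (y + 13.0)² = 103.48².
Subtracting the SEIS_05 equation from the SEIS_06 and SEIS_07 equations removes the quadratic terms:
-238.4 x + 682.4 y = -24123.68
-43.4 x + 315.0 y = -20208.46
Solving the 2×2 system: x ≈ -136.1, y ≈ -82.9 km.
Check against SEIS_05 (with the unrounded x, y): √((x + 38.1)²+(y + 170.5)²) = 131.46 ≈ 131.44 km. ✓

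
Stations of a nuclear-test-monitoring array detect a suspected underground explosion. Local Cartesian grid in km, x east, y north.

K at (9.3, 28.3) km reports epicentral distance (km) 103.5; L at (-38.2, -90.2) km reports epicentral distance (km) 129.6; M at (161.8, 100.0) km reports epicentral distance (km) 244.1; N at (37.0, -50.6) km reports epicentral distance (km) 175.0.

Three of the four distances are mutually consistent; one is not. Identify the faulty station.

Solve using three stations at a time. Using K, M, N (subtract circle equations pairwise → linear system) gives (x, y) ≈ (-81.4, 78.3).
Distances from that point to each station vs reported:
  K: calculated 103.6 vs reported 103.5 → residual 0.1 km
  L: calculated 174.0 vs reported 129.6 → residual 44.4 km
  M: calculated 244.1 vs reported 244.1 → residual 0.0 km
  N: calculated 175.0 vs reported 175.0 → residual 0.0 km
K, M, N are mutually consistent (residuals ≈ 0); L is off by 44.4 km.

L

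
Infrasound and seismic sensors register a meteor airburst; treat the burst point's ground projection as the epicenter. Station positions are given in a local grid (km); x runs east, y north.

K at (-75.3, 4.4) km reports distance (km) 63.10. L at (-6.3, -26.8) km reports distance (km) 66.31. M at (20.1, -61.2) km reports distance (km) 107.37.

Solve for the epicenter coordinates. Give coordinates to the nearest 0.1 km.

-21.7 km east, 37.7 km north

Circle about each station: (x + 75.3)² + (y − 4.4)² = 63.10²; (x + 6.3)² + (y + 26.8)² = 66.31²; (x − 20.1)² + (y + 61.2)² = 107.37².
Subtracting pairs of circle equations eliminates x²+y² and gives linear equations (the radical axes):
138.0 x − 62.4 y = -5346.93
190.8 x − 131.2 y = -9086.71
Solving the 2×2 system: x ≈ -21.7, y ≈ 37.7 km.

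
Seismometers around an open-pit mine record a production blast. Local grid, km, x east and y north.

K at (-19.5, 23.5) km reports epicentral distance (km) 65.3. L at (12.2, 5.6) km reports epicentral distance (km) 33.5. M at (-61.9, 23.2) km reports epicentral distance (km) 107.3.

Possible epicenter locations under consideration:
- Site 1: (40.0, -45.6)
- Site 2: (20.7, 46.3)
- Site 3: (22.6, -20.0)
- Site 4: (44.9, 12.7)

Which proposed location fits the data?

For each candidate, compare |candidate − station| to the reported distance:
Site 1: residuals K 25.9, L 24.8, M 15.7 → max 25.9 km
Site 2: residuals K 19.1, L 8.1, M 21.5 → max 21.5 km
Site 3: residuals K 4.8, L 5.9, M 12.4 → max 12.4 km
Site 4: residuals K 0.0, L 0.0, M 0.0 → max 0.0 km
Only Site 4 has all residuals ≈ 0.

Site 4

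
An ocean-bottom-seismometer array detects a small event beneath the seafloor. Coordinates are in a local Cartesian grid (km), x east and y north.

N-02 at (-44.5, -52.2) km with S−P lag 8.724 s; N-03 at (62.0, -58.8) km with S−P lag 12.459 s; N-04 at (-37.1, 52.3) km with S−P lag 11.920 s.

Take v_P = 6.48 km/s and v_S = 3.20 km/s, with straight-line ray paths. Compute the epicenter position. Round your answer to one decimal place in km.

Distance from S−P lag: d = Δt · v_P v_S / (v_P − v_S) = Δt · (6.48·3.20)/(6.48−3.20) ≈ 6.3220·Δt.
So d_N-02 = 55.15, d_N-03 = 78.77, d_N-04 = 75.36 km.
Circle about each station: (x + 44.5)² + (y + 52.2)² = 55.15²; (x − 62.0)² + (y + 58.8)² = 78.77²; (x + 37.1)² + (y − 52.3)² = 75.36².
Subtracting the N-02 equation from the N-03 and N-04 equations removes the quadratic terms:
213.0 x − 13.2 y = -566.84
14.8 x + 209.0 y = -3231.00
Solving the 2×2 system: x ≈ -3.6, y ≈ -15.2 km.

x ≈ -3.6 km, y ≈ -15.2 km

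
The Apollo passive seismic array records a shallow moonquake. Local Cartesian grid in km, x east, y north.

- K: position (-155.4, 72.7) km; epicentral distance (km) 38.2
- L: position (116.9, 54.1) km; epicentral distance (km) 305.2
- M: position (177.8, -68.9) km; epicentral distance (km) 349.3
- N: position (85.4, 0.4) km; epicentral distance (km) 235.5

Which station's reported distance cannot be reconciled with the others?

L

Solve using three stations at a time. Using K, M, N (subtract circle equations pairwise → linear system) gives (x, y) ≈ (-128.2, 99.5).
Distances from that point to each station vs reported:
  K: calculated 38.1 vs reported 38.2 → residual 0.1 km
  L: calculated 249.3 vs reported 305.2 → residual 55.9 km
  M: calculated 349.3 vs reported 349.3 → residual 0.0 km
  N: calculated 235.5 vs reported 235.5 → residual 0.0 km
K, M, N are mutually consistent (residuals ≈ 0); L is off by 55.9 km.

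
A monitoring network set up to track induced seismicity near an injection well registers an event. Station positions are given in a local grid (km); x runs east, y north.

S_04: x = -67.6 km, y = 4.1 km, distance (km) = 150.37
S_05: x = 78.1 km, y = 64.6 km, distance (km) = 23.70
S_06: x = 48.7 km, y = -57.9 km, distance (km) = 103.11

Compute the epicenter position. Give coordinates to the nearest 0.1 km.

x ≈ 78.2 km, y ≈ 40.9 km

Circle about each station: (x + 67.6)² + (y − 4.1)² = 150.37²; (x − 78.1)² + (y − 64.6)² = 23.70²; (x − 48.7)² + (y + 57.9)² = 103.11².
Subtracting the S_04 equation from the S_05 and S_06 equations removes the quadratic terms:
291.4 x + 121.0 y = 27735.65
232.6 x − 124.0 y = 13116.99
Solving the 2×2 system: x ≈ 78.2, y ≈ 40.9 km.
Check against S_04 (with the unrounded x, y): √((x + 67.6)²+(y − 4.1)²) = 150.37 ≈ 150.37 km. ✓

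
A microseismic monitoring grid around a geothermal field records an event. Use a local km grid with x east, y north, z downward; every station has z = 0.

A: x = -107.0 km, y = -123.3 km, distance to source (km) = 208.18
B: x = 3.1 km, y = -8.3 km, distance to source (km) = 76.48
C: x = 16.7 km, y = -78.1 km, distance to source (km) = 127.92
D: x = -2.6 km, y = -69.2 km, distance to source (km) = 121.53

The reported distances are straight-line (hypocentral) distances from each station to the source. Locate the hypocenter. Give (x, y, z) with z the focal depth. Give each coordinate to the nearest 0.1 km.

Each station gives a sphere (x−x_i)² + (y−y_i)² + z² = d_i² (stations at z=0).
Subtracting the A sphere from B and C: z² cancels, leaving linear equations in x and y:
220.2 x + 230.0 y = 10916.33
247.4 x + 90.4 y = 6702.00
Solving: x ≈ 14.991, y ≈ 33.110 km (keep extra digits for the depth step; rounded: 15.0, 33.1).
Then from the A sphere: z² = 208.18² − (x + 107.0)² − (y + 123.3)² with x = 14.991, y = 33.110, so z ≈ 63.190 ≈ 63.2 km.

(15.0, 33.1, 63.2)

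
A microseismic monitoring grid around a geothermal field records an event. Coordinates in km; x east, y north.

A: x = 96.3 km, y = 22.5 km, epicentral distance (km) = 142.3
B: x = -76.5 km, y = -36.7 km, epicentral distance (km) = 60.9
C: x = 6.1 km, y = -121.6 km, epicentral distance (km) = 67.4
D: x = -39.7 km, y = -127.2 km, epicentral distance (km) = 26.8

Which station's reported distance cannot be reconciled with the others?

D

Solve using three stations at a time. Using A, B, C (subtract circle equations pairwise → linear system) gives (x, y) ≈ (-20.0, -59.5).
Distances from that point to each station vs reported:
  A: calculated 142.3 vs reported 142.3 → residual 0.0 km
  B: calculated 60.9 vs reported 60.9 → residual 0.0 km
  C: calculated 67.4 vs reported 67.4 → residual 0.0 km
  D: calculated 70.5 vs reported 26.8 → residual 43.7 km
A, B, C are mutually consistent (residuals ≈ 0); D is off by 43.7 km.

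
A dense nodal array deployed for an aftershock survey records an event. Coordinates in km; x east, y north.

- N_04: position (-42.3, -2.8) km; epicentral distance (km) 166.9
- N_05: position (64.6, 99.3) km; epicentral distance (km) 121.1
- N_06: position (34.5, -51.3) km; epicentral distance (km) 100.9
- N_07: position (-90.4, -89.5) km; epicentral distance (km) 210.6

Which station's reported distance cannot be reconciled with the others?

Solve using three stations at a time. Using N_04, N_05, N_06 (subtract circle equations pairwise → linear system) gives (x, y) ≈ (124.5, -5.9).
Distances from that point to each station vs reported:
  N_04: calculated 166.9 vs reported 166.9 → residual 0.0 km
  N_05: calculated 121.1 vs reported 121.1 → residual 0.0 km
  N_06: calculated 100.9 vs reported 100.9 → residual 0.0 km
  N_07: calculated 230.6 vs reported 210.6 → residual 20.0 km
N_04, N_05, N_06 are mutually consistent (residuals ≈ 0); N_07 is off by 20.0 km.

N_07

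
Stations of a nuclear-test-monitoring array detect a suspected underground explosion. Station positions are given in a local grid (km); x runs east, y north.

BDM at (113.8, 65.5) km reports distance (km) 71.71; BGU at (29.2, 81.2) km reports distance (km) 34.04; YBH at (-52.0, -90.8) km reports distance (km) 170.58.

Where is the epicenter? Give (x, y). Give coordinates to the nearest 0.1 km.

Circle about each station: (x − 113.8)² + (y − 65.5)² = 71.71²; (x − 29.2)² + (y − 81.2)² = 34.04²; (x + 52.0)² + (y + 90.8)² = 170.58².
Subtracting the BDM equation from the BGU and YBH equations removes the quadratic terms:
-169.2 x + 31.4 y = -5811.01
-331.6 x − 312.6 y = -30247.26
Solving the 2×2 system: x ≈ 43.7, y ≈ 50.4 km.

x ≈ 43.7 km, y ≈ 50.4 km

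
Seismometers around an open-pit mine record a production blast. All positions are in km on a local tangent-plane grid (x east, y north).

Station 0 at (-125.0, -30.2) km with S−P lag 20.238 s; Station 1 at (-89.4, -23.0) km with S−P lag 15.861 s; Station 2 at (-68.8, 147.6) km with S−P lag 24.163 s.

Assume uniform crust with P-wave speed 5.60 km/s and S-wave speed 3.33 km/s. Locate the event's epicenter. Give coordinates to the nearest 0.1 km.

x ≈ 40.8 km, y ≈ -17.9 km

Distance from S−P lag: d = Δt · v_P v_S / (v_P − v_S) = Δt · (5.60·3.33)/(5.60−3.33) ≈ 8.2150·Δt.
So d_Station 0 = 166.25, d_Station 1 = 130.30, d_Station 2 = 198.50 km.
Circle about each station: (x + 125.0)² + (y + 30.2)² = 166.25²; (x + 89.4)² + (y + 23.0)² = 130.30²; (x + 68.8)² + (y − 147.6)² = 198.50².
Subtracting the Station 0 equation from the Station 1 and Station 2 equations removes the quadratic terms:
71.2 x + 14.4 y = 2645.29
112.4 x + 355.6 y = -1781.03
Solving the 2×2 system: x ≈ 40.8, y ≈ -17.9 km.
Check against Station 0 (with the unrounded x, y): √((x + 125.0)²+(y + 30.2)²) = 166.23 ≈ 166.25 km. ✓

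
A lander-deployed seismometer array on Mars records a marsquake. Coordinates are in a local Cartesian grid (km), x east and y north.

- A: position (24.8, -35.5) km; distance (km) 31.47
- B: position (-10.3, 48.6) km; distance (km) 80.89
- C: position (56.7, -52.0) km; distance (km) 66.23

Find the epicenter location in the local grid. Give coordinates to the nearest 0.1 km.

-6.5 km east, -32.2 km north

Circle about each station: (x − 24.8)² + (y + 35.5)² = 31.47²; (x + 10.3)² + (y − 48.6)² = 80.89²; (x − 56.7)² + (y + 52.0)² = 66.23².
Subtracting pairs of circle equations eliminates x²+y² and gives linear equations (the radical axes):
-70.2 x + 168.2 y = -4960.07
63.8 x − 33.0 y = 647.55
Solving the 2×2 system: x ≈ -6.5, y ≈ -32.2 km.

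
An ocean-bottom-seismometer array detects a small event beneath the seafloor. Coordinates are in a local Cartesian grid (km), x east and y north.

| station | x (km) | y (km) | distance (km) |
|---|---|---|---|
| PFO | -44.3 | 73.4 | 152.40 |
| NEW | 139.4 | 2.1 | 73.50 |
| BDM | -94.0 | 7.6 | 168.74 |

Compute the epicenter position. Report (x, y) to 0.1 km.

Circle about each station: (x + 44.3)² + (y − 73.4)² = 152.40²; (x − 139.4)² + (y − 2.1)² = 73.50²; (x + 94.0)² + (y − 7.6)² = 168.74².
Subtracting the PFO equation from the NEW and BDM equations removes the quadratic terms:
367.4 x − 142.6 y = 29910.23
-99.4 x − 131.6 y = -3703.72
Solving the 2×2 system: x ≈ 71.4, y ≈ -25.8 km.
Check against PFO (with the unrounded x, y): √((x + 44.3)²+(y − 73.4)²) = 152.40 ≈ 152.40 km. ✓

71.4 km east, -25.8 km north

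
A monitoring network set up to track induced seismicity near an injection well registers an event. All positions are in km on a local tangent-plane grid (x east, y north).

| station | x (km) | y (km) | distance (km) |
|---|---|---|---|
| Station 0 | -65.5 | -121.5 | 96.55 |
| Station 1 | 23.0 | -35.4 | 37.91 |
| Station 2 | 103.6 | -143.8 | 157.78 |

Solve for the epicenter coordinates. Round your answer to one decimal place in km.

Circle about each station: (x + 65.5)² + (y + 121.5)² = 96.55²; (x − 23.0)² + (y + 35.4)² = 37.91²; (x − 103.6)² + (y + 143.8)² = 157.78².
Subtracting the Station 0 equation from the Station 1 and Station 2 equations removes the quadratic terms:
177.0 x + 172.2 y = -9385.61
338.2 x − 44.6 y = -3213.73
Solving the 2×2 system: x ≈ -14.7, y ≈ -39.4 km.

-14.7 km east, -39.4 km north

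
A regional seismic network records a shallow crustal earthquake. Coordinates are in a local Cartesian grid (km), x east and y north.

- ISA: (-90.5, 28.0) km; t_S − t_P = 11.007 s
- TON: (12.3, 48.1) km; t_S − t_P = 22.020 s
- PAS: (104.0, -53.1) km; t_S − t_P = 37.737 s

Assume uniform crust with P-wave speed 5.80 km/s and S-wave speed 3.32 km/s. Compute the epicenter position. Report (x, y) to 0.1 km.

x ≈ -154.8 km, y ≈ 84.3 km

Distance from S−P lag: d = Δt · v_P v_S / (v_P − v_S) = Δt · (5.80·3.32)/(5.80−3.32) ≈ 7.7645·Δt.
So d_ISA = 85.46, d_TON = 170.97, d_PAS = 293.01 km.
Circle about each station: (x + 90.5)² + (y − 28.0)² = 85.46²; (x − 12.3)² + (y − 48.1)² = 170.97²; (x − 104.0)² + (y + 53.1)² = 293.01².
Subtracting the ISA equation from the TON and PAS equations removes the quadratic terms:
205.6 x + 40.2 y = -28436.68
389.0 x − 162.2 y = -73890.09
Solving the 2×2 system: x ≈ -154.8, y ≈ 84.3 km.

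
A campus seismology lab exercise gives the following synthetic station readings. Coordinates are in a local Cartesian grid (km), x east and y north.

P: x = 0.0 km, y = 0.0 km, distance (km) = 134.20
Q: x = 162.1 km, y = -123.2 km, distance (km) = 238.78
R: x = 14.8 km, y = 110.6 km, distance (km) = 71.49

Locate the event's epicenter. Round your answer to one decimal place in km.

Circle about each station: x² + y² = 134.20²; (x − 162.1)² + (y + 123.2)² = 238.78²; (x − 14.8)² + (y − 110.6)² = 71.49².
Subtracting pairs of circle equations eliminates x²+y² and gives linear equations (the radical axes):
324.2 x − 246.4 y = 2448.40
29.6 x + 221.2 y = 25350.22
Solving the 2×2 system: x ≈ 85.9, y ≈ 103.1 km.
Check against P (with the unrounded x, y): √(x²+y²) = 134.21 ≈ 134.20 km. ✓

(85.9, 103.1)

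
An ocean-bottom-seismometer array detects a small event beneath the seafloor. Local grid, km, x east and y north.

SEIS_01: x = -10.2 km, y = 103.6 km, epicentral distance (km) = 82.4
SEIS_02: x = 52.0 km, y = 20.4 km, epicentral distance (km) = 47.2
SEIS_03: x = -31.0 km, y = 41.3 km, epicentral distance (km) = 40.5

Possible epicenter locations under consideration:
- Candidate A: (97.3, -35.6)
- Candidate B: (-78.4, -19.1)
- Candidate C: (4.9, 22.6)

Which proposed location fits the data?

Candidate C

For each candidate, compare |candidate − station| to the reported distance:
Candidate A: residuals SEIS_01 93.5, SEIS_02 24.8, SEIS_03 109.1 → max 109.1 km
Candidate B: residuals SEIS_01 58.0, SEIS_02 89.1, SEIS_03 36.3 → max 89.1 km
Candidate C: residuals SEIS_01 0.0, SEIS_02 0.0, SEIS_03 0.0 → max 0.0 km
Only Candidate C has all residuals ≈ 0.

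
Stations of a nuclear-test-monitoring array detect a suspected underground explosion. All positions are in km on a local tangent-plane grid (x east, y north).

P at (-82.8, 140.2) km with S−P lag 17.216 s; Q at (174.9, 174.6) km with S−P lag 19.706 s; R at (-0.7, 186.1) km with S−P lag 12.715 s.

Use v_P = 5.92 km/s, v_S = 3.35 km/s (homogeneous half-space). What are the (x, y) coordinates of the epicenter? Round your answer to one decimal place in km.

43.3 km east, 98.4 km north

Distance from S−P lag: d = Δt · v_P v_S / (v_P − v_S) = Δt · (5.92·3.35)/(5.92−3.35) ≈ 7.7167·Δt.
So d_P = 132.85, d_Q = 152.07, d_R = 98.12 km.
Circle about each station: (x + 82.8)² + (y − 140.2)² = 132.85²; (x − 174.9)² + (y − 174.6)² = 152.07²; (x + 0.7)² + (y − 186.1)² = 98.12².
Subtracting the P equation from the Q and R equations removes the quadratic terms:
515.4 x + 68.8 y = 29087.13
164.2 x + 91.8 y = 16143.41
Solving the 2×2 system: x ≈ 43.3, y ≈ 98.4 km.
Check against P (with the unrounded x, y): √((x + 82.8)²+(y − 140.2)²) = 132.85 ≈ 132.85 km. ✓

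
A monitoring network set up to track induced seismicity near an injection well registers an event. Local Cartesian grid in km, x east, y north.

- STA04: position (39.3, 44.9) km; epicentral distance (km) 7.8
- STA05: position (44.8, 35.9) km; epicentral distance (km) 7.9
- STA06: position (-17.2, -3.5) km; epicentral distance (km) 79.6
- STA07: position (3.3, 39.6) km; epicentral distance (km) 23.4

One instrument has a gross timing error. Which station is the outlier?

Solve using three stations at a time. Using STA04, STA05, STA06 (subtract circle equations pairwise → linear system) gives (x, y) ≈ (47.0, 43.5).
Distances from that point to each station vs reported:
  STA04: calculated 7.8 vs reported 7.8 → residual 0.0 km
  STA05: calculated 7.9 vs reported 7.9 → residual 0.0 km
  STA06: calculated 79.6 vs reported 79.6 → residual 0.0 km
  STA07: calculated 43.9 vs reported 23.4 → residual 20.5 km
STA04, STA05, STA06 are mutually consistent (residuals ≈ 0); STA07 is off by 20.5 km.

STA07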